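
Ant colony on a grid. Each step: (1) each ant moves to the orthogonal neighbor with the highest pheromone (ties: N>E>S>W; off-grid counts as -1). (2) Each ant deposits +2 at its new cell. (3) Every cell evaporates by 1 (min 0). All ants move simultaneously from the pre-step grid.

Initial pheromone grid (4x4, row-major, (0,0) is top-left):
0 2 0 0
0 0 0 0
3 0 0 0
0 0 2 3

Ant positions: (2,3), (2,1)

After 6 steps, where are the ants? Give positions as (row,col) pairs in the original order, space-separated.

Step 1: ant0:(2,3)->S->(3,3) | ant1:(2,1)->W->(2,0)
  grid max=4 at (2,0)
Step 2: ant0:(3,3)->W->(3,2) | ant1:(2,0)->N->(1,0)
  grid max=3 at (2,0)
Step 3: ant0:(3,2)->E->(3,3) | ant1:(1,0)->S->(2,0)
  grid max=4 at (2,0)
Step 4: ant0:(3,3)->W->(3,2) | ant1:(2,0)->N->(1,0)
  grid max=3 at (2,0)
Step 5: ant0:(3,2)->E->(3,3) | ant1:(1,0)->S->(2,0)
  grid max=4 at (2,0)
Step 6: ant0:(3,3)->W->(3,2) | ant1:(2,0)->N->(1,0)
  grid max=3 at (2,0)

(3,2) (1,0)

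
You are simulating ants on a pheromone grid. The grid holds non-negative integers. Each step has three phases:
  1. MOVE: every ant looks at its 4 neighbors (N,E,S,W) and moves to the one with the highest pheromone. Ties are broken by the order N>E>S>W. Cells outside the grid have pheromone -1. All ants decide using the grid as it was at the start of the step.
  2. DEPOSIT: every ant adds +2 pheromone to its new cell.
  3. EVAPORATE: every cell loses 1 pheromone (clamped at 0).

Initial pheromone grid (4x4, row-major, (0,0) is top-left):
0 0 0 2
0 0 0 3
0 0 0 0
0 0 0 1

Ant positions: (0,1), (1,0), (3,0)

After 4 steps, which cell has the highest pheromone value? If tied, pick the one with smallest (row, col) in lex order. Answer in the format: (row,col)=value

Answer: (0,3)=4

Derivation:
Step 1: ant0:(0,1)->E->(0,2) | ant1:(1,0)->N->(0,0) | ant2:(3,0)->N->(2,0)
  grid max=2 at (1,3)
Step 2: ant0:(0,2)->E->(0,3) | ant1:(0,0)->E->(0,1) | ant2:(2,0)->N->(1,0)
  grid max=2 at (0,3)
Step 3: ant0:(0,3)->S->(1,3) | ant1:(0,1)->E->(0,2) | ant2:(1,0)->N->(0,0)
  grid max=2 at (1,3)
Step 4: ant0:(1,3)->N->(0,3) | ant1:(0,2)->E->(0,3) | ant2:(0,0)->E->(0,1)
  grid max=4 at (0,3)
Final grid:
  0 1 0 4
  0 0 0 1
  0 0 0 0
  0 0 0 0
Max pheromone 4 at (0,3)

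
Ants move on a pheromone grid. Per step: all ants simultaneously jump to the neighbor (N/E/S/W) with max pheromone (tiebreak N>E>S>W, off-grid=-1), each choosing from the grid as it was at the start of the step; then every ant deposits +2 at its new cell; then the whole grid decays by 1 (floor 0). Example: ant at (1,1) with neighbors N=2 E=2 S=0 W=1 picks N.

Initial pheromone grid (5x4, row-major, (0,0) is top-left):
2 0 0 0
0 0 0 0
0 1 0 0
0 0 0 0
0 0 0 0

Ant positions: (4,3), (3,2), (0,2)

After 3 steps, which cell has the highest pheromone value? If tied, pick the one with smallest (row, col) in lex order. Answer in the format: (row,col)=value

Step 1: ant0:(4,3)->N->(3,3) | ant1:(3,2)->N->(2,2) | ant2:(0,2)->E->(0,3)
  grid max=1 at (0,0)
Step 2: ant0:(3,3)->N->(2,3) | ant1:(2,2)->N->(1,2) | ant2:(0,3)->S->(1,3)
  grid max=1 at (1,2)
Step 3: ant0:(2,3)->N->(1,3) | ant1:(1,2)->E->(1,3) | ant2:(1,3)->S->(2,3)
  grid max=4 at (1,3)
Final grid:
  0 0 0 0
  0 0 0 4
  0 0 0 2
  0 0 0 0
  0 0 0 0
Max pheromone 4 at (1,3)

Answer: (1,3)=4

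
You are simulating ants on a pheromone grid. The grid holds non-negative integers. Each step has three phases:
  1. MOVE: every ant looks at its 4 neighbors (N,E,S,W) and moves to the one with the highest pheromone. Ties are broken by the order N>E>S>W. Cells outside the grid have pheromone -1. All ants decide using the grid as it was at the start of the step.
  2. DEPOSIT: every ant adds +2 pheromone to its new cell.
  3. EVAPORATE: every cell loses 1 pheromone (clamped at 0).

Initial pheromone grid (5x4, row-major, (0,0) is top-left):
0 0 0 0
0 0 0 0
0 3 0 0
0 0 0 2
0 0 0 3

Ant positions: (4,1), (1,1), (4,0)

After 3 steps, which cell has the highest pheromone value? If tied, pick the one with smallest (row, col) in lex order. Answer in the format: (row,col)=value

Answer: (2,1)=8

Derivation:
Step 1: ant0:(4,1)->N->(3,1) | ant1:(1,1)->S->(2,1) | ant2:(4,0)->N->(3,0)
  grid max=4 at (2,1)
Step 2: ant0:(3,1)->N->(2,1) | ant1:(2,1)->S->(3,1) | ant2:(3,0)->E->(3,1)
  grid max=5 at (2,1)
Step 3: ant0:(2,1)->S->(3,1) | ant1:(3,1)->N->(2,1) | ant2:(3,1)->N->(2,1)
  grid max=8 at (2,1)
Final grid:
  0 0 0 0
  0 0 0 0
  0 8 0 0
  0 5 0 0
  0 0 0 0
Max pheromone 8 at (2,1)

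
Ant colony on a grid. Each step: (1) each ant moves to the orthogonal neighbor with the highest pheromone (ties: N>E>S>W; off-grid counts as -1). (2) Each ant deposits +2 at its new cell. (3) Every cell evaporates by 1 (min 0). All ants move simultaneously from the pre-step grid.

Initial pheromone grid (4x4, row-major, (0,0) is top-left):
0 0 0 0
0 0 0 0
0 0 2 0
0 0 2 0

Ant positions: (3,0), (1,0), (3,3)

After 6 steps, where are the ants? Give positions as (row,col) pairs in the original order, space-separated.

Step 1: ant0:(3,0)->N->(2,0) | ant1:(1,0)->N->(0,0) | ant2:(3,3)->W->(3,2)
  grid max=3 at (3,2)
Step 2: ant0:(2,0)->N->(1,0) | ant1:(0,0)->E->(0,1) | ant2:(3,2)->N->(2,2)
  grid max=2 at (2,2)
Step 3: ant0:(1,0)->N->(0,0) | ant1:(0,1)->E->(0,2) | ant2:(2,2)->S->(3,2)
  grid max=3 at (3,2)
Step 4: ant0:(0,0)->E->(0,1) | ant1:(0,2)->E->(0,3) | ant2:(3,2)->N->(2,2)
  grid max=2 at (2,2)
Step 5: ant0:(0,1)->E->(0,2) | ant1:(0,3)->S->(1,3) | ant2:(2,2)->S->(3,2)
  grid max=3 at (3,2)
Step 6: ant0:(0,2)->E->(0,3) | ant1:(1,3)->N->(0,3) | ant2:(3,2)->N->(2,2)
  grid max=3 at (0,3)

(0,3) (0,3) (2,2)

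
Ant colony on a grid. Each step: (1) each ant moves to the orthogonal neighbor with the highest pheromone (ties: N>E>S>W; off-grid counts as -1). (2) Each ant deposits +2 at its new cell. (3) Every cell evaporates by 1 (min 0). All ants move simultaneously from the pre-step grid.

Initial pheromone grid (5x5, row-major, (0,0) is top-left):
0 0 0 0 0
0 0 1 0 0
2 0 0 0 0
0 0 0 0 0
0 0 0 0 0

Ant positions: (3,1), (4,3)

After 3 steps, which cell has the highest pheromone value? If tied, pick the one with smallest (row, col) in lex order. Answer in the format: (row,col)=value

Step 1: ant0:(3,1)->N->(2,1) | ant1:(4,3)->N->(3,3)
  grid max=1 at (2,0)
Step 2: ant0:(2,1)->W->(2,0) | ant1:(3,3)->N->(2,3)
  grid max=2 at (2,0)
Step 3: ant0:(2,0)->N->(1,0) | ant1:(2,3)->N->(1,3)
  grid max=1 at (1,0)
Final grid:
  0 0 0 0 0
  1 0 0 1 0
  1 0 0 0 0
  0 0 0 0 0
  0 0 0 0 0
Max pheromone 1 at (1,0)

Answer: (1,0)=1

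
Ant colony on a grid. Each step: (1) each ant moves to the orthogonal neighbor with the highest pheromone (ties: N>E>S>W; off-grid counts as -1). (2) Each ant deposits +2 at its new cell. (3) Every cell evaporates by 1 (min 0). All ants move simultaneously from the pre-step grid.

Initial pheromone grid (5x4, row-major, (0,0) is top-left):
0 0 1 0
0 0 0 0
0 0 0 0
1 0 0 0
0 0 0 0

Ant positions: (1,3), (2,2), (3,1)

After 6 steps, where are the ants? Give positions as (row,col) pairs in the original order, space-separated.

Step 1: ant0:(1,3)->N->(0,3) | ant1:(2,2)->N->(1,2) | ant2:(3,1)->W->(3,0)
  grid max=2 at (3,0)
Step 2: ant0:(0,3)->S->(1,3) | ant1:(1,2)->N->(0,2) | ant2:(3,0)->N->(2,0)
  grid max=1 at (0,2)
Step 3: ant0:(1,3)->N->(0,3) | ant1:(0,2)->E->(0,3) | ant2:(2,0)->S->(3,0)
  grid max=3 at (0,3)
Step 4: ant0:(0,3)->S->(1,3) | ant1:(0,3)->S->(1,3) | ant2:(3,0)->N->(2,0)
  grid max=3 at (1,3)
Step 5: ant0:(1,3)->N->(0,3) | ant1:(1,3)->N->(0,3) | ant2:(2,0)->S->(3,0)
  grid max=5 at (0,3)
Step 6: ant0:(0,3)->S->(1,3) | ant1:(0,3)->S->(1,3) | ant2:(3,0)->N->(2,0)
  grid max=5 at (1,3)

(1,3) (1,3) (2,0)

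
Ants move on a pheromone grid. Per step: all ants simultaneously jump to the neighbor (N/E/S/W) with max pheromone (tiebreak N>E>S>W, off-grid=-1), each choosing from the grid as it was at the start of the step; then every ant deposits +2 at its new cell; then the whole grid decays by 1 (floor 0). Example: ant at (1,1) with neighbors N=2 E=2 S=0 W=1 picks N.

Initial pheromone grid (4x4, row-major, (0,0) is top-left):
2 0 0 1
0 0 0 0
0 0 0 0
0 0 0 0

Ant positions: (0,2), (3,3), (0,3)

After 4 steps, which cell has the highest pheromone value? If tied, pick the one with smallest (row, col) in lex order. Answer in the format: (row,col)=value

Answer: (1,3)=8

Derivation:
Step 1: ant0:(0,2)->E->(0,3) | ant1:(3,3)->N->(2,3) | ant2:(0,3)->S->(1,3)
  grid max=2 at (0,3)
Step 2: ant0:(0,3)->S->(1,3) | ant1:(2,3)->N->(1,3) | ant2:(1,3)->N->(0,3)
  grid max=4 at (1,3)
Step 3: ant0:(1,3)->N->(0,3) | ant1:(1,3)->N->(0,3) | ant2:(0,3)->S->(1,3)
  grid max=6 at (0,3)
Step 4: ant0:(0,3)->S->(1,3) | ant1:(0,3)->S->(1,3) | ant2:(1,3)->N->(0,3)
  grid max=8 at (1,3)
Final grid:
  0 0 0 7
  0 0 0 8
  0 0 0 0
  0 0 0 0
Max pheromone 8 at (1,3)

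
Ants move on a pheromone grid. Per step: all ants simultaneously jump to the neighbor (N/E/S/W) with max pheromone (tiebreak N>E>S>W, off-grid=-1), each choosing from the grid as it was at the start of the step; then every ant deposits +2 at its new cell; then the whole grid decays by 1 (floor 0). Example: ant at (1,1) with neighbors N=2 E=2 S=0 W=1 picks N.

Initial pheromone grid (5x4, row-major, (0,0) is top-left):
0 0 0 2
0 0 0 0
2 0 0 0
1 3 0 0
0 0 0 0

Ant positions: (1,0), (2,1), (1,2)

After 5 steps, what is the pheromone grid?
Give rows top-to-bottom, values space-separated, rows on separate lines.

After step 1: ants at (2,0),(3,1),(0,2)
  0 0 1 1
  0 0 0 0
  3 0 0 0
  0 4 0 0
  0 0 0 0
After step 2: ants at (1,0),(2,1),(0,3)
  0 0 0 2
  1 0 0 0
  2 1 0 0
  0 3 0 0
  0 0 0 0
After step 3: ants at (2,0),(3,1),(1,3)
  0 0 0 1
  0 0 0 1
  3 0 0 0
  0 4 0 0
  0 0 0 0
After step 4: ants at (1,0),(2,1),(0,3)
  0 0 0 2
  1 0 0 0
  2 1 0 0
  0 3 0 0
  0 0 0 0
After step 5: ants at (2,0),(3,1),(1,3)
  0 0 0 1
  0 0 0 1
  3 0 0 0
  0 4 0 0
  0 0 0 0

0 0 0 1
0 0 0 1
3 0 0 0
0 4 0 0
0 0 0 0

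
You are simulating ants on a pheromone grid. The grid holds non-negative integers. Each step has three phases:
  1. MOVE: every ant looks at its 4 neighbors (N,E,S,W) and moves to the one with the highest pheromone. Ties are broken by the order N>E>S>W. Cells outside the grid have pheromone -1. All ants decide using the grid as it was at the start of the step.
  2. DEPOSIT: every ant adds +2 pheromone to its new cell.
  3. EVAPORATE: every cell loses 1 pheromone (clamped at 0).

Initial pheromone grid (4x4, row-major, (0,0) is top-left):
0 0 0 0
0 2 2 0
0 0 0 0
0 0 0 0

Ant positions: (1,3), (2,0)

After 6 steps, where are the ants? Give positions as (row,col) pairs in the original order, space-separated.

Step 1: ant0:(1,3)->W->(1,2) | ant1:(2,0)->N->(1,0)
  grid max=3 at (1,2)
Step 2: ant0:(1,2)->W->(1,1) | ant1:(1,0)->E->(1,1)
  grid max=4 at (1,1)
Step 3: ant0:(1,1)->E->(1,2) | ant1:(1,1)->E->(1,2)
  grid max=5 at (1,2)
Step 4: ant0:(1,2)->W->(1,1) | ant1:(1,2)->W->(1,1)
  grid max=6 at (1,1)
Step 5: ant0:(1,1)->E->(1,2) | ant1:(1,1)->E->(1,2)
  grid max=7 at (1,2)
Step 6: ant0:(1,2)->W->(1,1) | ant1:(1,2)->W->(1,1)
  grid max=8 at (1,1)

(1,1) (1,1)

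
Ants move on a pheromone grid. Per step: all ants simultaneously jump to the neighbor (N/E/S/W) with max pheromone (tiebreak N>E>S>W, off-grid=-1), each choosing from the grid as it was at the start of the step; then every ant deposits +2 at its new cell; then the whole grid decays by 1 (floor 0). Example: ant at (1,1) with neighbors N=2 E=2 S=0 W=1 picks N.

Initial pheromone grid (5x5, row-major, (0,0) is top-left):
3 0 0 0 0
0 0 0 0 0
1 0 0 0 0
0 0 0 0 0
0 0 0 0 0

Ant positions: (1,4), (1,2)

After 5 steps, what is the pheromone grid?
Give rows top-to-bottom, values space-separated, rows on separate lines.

After step 1: ants at (0,4),(0,2)
  2 0 1 0 1
  0 0 0 0 0
  0 0 0 0 0
  0 0 0 0 0
  0 0 0 0 0
After step 2: ants at (1,4),(0,3)
  1 0 0 1 0
  0 0 0 0 1
  0 0 0 0 0
  0 0 0 0 0
  0 0 0 0 0
After step 3: ants at (0,4),(0,4)
  0 0 0 0 3
  0 0 0 0 0
  0 0 0 0 0
  0 0 0 0 0
  0 0 0 0 0
After step 4: ants at (1,4),(1,4)
  0 0 0 0 2
  0 0 0 0 3
  0 0 0 0 0
  0 0 0 0 0
  0 0 0 0 0
After step 5: ants at (0,4),(0,4)
  0 0 0 0 5
  0 0 0 0 2
  0 0 0 0 0
  0 0 0 0 0
  0 0 0 0 0

0 0 0 0 5
0 0 0 0 2
0 0 0 0 0
0 0 0 0 0
0 0 0 0 0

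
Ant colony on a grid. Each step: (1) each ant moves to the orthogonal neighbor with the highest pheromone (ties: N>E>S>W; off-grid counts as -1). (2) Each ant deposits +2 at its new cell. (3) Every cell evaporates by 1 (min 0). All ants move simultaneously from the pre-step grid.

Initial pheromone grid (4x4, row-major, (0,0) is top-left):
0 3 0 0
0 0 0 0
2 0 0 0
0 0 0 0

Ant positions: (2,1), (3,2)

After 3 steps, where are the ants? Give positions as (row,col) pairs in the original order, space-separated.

Step 1: ant0:(2,1)->W->(2,0) | ant1:(3,2)->N->(2,2)
  grid max=3 at (2,0)
Step 2: ant0:(2,0)->N->(1,0) | ant1:(2,2)->N->(1,2)
  grid max=2 at (2,0)
Step 3: ant0:(1,0)->S->(2,0) | ant1:(1,2)->N->(0,2)
  grid max=3 at (2,0)

(2,0) (0,2)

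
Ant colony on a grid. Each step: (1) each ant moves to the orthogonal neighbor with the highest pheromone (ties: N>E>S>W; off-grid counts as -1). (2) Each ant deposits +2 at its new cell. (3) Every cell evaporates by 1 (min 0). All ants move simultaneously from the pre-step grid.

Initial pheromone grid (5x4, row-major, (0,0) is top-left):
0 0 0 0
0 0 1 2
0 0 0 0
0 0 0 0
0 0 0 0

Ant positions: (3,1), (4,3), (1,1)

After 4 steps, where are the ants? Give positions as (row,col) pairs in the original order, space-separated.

Step 1: ant0:(3,1)->N->(2,1) | ant1:(4,3)->N->(3,3) | ant2:(1,1)->E->(1,2)
  grid max=2 at (1,2)
Step 2: ant0:(2,1)->N->(1,1) | ant1:(3,3)->N->(2,3) | ant2:(1,2)->E->(1,3)
  grid max=2 at (1,3)
Step 3: ant0:(1,1)->E->(1,2) | ant1:(2,3)->N->(1,3) | ant2:(1,3)->S->(2,3)
  grid max=3 at (1,3)
Step 4: ant0:(1,2)->E->(1,3) | ant1:(1,3)->S->(2,3) | ant2:(2,3)->N->(1,3)
  grid max=6 at (1,3)

(1,3) (2,3) (1,3)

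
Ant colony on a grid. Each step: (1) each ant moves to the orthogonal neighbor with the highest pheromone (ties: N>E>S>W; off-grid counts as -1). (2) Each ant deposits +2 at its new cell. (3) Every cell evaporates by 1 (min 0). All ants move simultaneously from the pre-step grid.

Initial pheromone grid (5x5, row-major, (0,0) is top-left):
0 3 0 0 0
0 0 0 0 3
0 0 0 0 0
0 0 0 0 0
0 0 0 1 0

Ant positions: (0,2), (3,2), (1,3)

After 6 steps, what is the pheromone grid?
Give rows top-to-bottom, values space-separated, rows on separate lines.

After step 1: ants at (0,1),(2,2),(1,4)
  0 4 0 0 0
  0 0 0 0 4
  0 0 1 0 0
  0 0 0 0 0
  0 0 0 0 0
After step 2: ants at (0,2),(1,2),(0,4)
  0 3 1 0 1
  0 0 1 0 3
  0 0 0 0 0
  0 0 0 0 0
  0 0 0 0 0
After step 3: ants at (0,1),(0,2),(1,4)
  0 4 2 0 0
  0 0 0 0 4
  0 0 0 0 0
  0 0 0 0 0
  0 0 0 0 0
After step 4: ants at (0,2),(0,1),(0,4)
  0 5 3 0 1
  0 0 0 0 3
  0 0 0 0 0
  0 0 0 0 0
  0 0 0 0 0
After step 5: ants at (0,1),(0,2),(1,4)
  0 6 4 0 0
  0 0 0 0 4
  0 0 0 0 0
  0 0 0 0 0
  0 0 0 0 0
After step 6: ants at (0,2),(0,1),(0,4)
  0 7 5 0 1
  0 0 0 0 3
  0 0 0 0 0
  0 0 0 0 0
  0 0 0 0 0

0 7 5 0 1
0 0 0 0 3
0 0 0 0 0
0 0 0 0 0
0 0 0 0 0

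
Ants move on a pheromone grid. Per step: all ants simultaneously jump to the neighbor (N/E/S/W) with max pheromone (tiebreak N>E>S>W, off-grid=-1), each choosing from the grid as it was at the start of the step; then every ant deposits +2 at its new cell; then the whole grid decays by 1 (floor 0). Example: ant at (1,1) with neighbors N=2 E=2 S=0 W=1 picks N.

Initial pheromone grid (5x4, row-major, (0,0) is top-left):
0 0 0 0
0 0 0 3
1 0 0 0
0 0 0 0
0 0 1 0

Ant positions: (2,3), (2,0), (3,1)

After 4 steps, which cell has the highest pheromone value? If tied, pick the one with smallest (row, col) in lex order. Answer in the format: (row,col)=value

Answer: (0,2)=3

Derivation:
Step 1: ant0:(2,3)->N->(1,3) | ant1:(2,0)->N->(1,0) | ant2:(3,1)->N->(2,1)
  grid max=4 at (1,3)
Step 2: ant0:(1,3)->N->(0,3) | ant1:(1,0)->N->(0,0) | ant2:(2,1)->N->(1,1)
  grid max=3 at (1,3)
Step 3: ant0:(0,3)->S->(1,3) | ant1:(0,0)->E->(0,1) | ant2:(1,1)->N->(0,1)
  grid max=4 at (1,3)
Step 4: ant0:(1,3)->N->(0,3) | ant1:(0,1)->E->(0,2) | ant2:(0,1)->E->(0,2)
  grid max=3 at (0,2)
Final grid:
  0 2 3 1
  0 0 0 3
  0 0 0 0
  0 0 0 0
  0 0 0 0
Max pheromone 3 at (0,2)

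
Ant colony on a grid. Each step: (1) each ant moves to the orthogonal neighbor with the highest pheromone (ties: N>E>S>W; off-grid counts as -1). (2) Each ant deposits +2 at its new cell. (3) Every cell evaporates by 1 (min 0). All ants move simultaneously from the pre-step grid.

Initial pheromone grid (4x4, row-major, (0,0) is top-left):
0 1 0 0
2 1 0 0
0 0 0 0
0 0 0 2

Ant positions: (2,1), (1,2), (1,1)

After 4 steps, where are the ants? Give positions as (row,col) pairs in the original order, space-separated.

Step 1: ant0:(2,1)->N->(1,1) | ant1:(1,2)->W->(1,1) | ant2:(1,1)->W->(1,0)
  grid max=4 at (1,1)
Step 2: ant0:(1,1)->W->(1,0) | ant1:(1,1)->W->(1,0) | ant2:(1,0)->E->(1,1)
  grid max=6 at (1,0)
Step 3: ant0:(1,0)->E->(1,1) | ant1:(1,0)->E->(1,1) | ant2:(1,1)->W->(1,0)
  grid max=8 at (1,1)
Step 4: ant0:(1,1)->W->(1,0) | ant1:(1,1)->W->(1,0) | ant2:(1,0)->E->(1,1)
  grid max=10 at (1,0)

(1,0) (1,0) (1,1)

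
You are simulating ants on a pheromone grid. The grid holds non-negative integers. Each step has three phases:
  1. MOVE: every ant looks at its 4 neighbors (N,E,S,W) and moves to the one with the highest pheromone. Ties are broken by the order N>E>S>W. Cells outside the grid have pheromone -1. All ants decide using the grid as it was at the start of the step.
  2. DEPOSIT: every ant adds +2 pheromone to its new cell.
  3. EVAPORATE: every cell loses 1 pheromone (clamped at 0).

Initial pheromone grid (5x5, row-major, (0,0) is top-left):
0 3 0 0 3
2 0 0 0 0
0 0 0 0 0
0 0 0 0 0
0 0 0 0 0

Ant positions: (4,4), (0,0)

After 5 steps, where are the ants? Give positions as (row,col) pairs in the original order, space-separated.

Step 1: ant0:(4,4)->N->(3,4) | ant1:(0,0)->E->(0,1)
  grid max=4 at (0,1)
Step 2: ant0:(3,4)->N->(2,4) | ant1:(0,1)->E->(0,2)
  grid max=3 at (0,1)
Step 3: ant0:(2,4)->N->(1,4) | ant1:(0,2)->W->(0,1)
  grid max=4 at (0,1)
Step 4: ant0:(1,4)->N->(0,4) | ant1:(0,1)->E->(0,2)
  grid max=3 at (0,1)
Step 5: ant0:(0,4)->S->(1,4) | ant1:(0,2)->W->(0,1)
  grid max=4 at (0,1)

(1,4) (0,1)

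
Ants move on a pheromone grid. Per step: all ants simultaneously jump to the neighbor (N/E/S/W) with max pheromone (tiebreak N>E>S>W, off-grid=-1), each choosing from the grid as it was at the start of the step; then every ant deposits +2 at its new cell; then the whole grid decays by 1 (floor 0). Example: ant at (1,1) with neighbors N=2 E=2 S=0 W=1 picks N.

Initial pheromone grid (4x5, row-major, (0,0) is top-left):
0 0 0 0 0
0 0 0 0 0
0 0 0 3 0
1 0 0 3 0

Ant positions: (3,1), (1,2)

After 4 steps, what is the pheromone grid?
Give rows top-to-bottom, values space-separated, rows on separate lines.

After step 1: ants at (3,0),(0,2)
  0 0 1 0 0
  0 0 0 0 0
  0 0 0 2 0
  2 0 0 2 0
After step 2: ants at (2,0),(0,3)
  0 0 0 1 0
  0 0 0 0 0
  1 0 0 1 0
  1 0 0 1 0
After step 3: ants at (3,0),(0,4)
  0 0 0 0 1
  0 0 0 0 0
  0 0 0 0 0
  2 0 0 0 0
After step 4: ants at (2,0),(1,4)
  0 0 0 0 0
  0 0 0 0 1
  1 0 0 0 0
  1 0 0 0 0

0 0 0 0 0
0 0 0 0 1
1 0 0 0 0
1 0 0 0 0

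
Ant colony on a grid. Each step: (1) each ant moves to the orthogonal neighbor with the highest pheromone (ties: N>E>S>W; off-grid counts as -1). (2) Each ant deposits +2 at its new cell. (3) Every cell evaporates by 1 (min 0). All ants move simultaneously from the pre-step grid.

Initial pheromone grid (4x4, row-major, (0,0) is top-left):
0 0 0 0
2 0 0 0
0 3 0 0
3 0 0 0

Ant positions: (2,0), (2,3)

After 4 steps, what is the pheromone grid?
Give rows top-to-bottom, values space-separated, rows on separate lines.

After step 1: ants at (2,1),(1,3)
  0 0 0 0
  1 0 0 1
  0 4 0 0
  2 0 0 0
After step 2: ants at (1,1),(0,3)
  0 0 0 1
  0 1 0 0
  0 3 0 0
  1 0 0 0
After step 3: ants at (2,1),(1,3)
  0 0 0 0
  0 0 0 1
  0 4 0 0
  0 0 0 0
After step 4: ants at (1,1),(0,3)
  0 0 0 1
  0 1 0 0
  0 3 0 0
  0 0 0 0

0 0 0 1
0 1 0 0
0 3 0 0
0 0 0 0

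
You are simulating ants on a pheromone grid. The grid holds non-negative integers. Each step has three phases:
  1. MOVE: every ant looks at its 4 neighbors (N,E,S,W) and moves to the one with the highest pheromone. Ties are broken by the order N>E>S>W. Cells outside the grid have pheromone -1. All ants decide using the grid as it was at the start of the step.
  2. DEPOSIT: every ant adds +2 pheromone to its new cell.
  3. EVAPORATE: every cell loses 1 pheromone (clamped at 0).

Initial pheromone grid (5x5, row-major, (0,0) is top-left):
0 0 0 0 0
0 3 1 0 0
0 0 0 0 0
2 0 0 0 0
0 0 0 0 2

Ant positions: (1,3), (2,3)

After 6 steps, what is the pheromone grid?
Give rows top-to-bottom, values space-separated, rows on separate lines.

After step 1: ants at (1,2),(1,3)
  0 0 0 0 0
  0 2 2 1 0
  0 0 0 0 0
  1 0 0 0 0
  0 0 0 0 1
After step 2: ants at (1,1),(1,2)
  0 0 0 0 0
  0 3 3 0 0
  0 0 0 0 0
  0 0 0 0 0
  0 0 0 0 0
After step 3: ants at (1,2),(1,1)
  0 0 0 0 0
  0 4 4 0 0
  0 0 0 0 0
  0 0 0 0 0
  0 0 0 0 0
After step 4: ants at (1,1),(1,2)
  0 0 0 0 0
  0 5 5 0 0
  0 0 0 0 0
  0 0 0 0 0
  0 0 0 0 0
After step 5: ants at (1,2),(1,1)
  0 0 0 0 0
  0 6 6 0 0
  0 0 0 0 0
  0 0 0 0 0
  0 0 0 0 0
After step 6: ants at (1,1),(1,2)
  0 0 0 0 0
  0 7 7 0 0
  0 0 0 0 0
  0 0 0 0 0
  0 0 0 0 0

0 0 0 0 0
0 7 7 0 0
0 0 0 0 0
0 0 0 0 0
0 0 0 0 0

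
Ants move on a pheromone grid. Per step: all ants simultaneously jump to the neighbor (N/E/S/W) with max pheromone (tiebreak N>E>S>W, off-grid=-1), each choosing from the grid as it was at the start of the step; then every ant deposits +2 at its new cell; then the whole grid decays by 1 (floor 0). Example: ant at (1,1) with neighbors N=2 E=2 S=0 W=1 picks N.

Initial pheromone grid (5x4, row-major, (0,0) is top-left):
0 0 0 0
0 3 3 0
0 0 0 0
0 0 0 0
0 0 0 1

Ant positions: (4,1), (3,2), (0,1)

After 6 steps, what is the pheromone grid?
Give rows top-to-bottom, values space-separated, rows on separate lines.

After step 1: ants at (3,1),(2,2),(1,1)
  0 0 0 0
  0 4 2 0
  0 0 1 0
  0 1 0 0
  0 0 0 0
After step 2: ants at (2,1),(1,2),(1,2)
  0 0 0 0
  0 3 5 0
  0 1 0 0
  0 0 0 0
  0 0 0 0
After step 3: ants at (1,1),(1,1),(1,1)
  0 0 0 0
  0 8 4 0
  0 0 0 0
  0 0 0 0
  0 0 0 0
After step 4: ants at (1,2),(1,2),(1,2)
  0 0 0 0
  0 7 9 0
  0 0 0 0
  0 0 0 0
  0 0 0 0
After step 5: ants at (1,1),(1,1),(1,1)
  0 0 0 0
  0 12 8 0
  0 0 0 0
  0 0 0 0
  0 0 0 0
After step 6: ants at (1,2),(1,2),(1,2)
  0 0 0 0
  0 11 13 0
  0 0 0 0
  0 0 0 0
  0 0 0 0

0 0 0 0
0 11 13 0
0 0 0 0
0 0 0 0
0 0 0 0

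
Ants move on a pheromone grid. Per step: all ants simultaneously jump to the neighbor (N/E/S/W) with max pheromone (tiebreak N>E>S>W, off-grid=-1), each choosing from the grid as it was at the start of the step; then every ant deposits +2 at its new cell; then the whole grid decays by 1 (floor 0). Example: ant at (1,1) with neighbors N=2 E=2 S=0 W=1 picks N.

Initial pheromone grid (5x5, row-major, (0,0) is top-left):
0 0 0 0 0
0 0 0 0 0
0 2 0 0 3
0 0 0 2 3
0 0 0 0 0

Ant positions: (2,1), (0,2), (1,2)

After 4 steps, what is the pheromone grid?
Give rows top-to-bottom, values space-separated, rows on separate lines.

After step 1: ants at (1,1),(0,3),(0,2)
  0 0 1 1 0
  0 1 0 0 0
  0 1 0 0 2
  0 0 0 1 2
  0 0 0 0 0
After step 2: ants at (2,1),(0,2),(0,3)
  0 0 2 2 0
  0 0 0 0 0
  0 2 0 0 1
  0 0 0 0 1
  0 0 0 0 0
After step 3: ants at (1,1),(0,3),(0,2)
  0 0 3 3 0
  0 1 0 0 0
  0 1 0 0 0
  0 0 0 0 0
  0 0 0 0 0
After step 4: ants at (2,1),(0,2),(0,3)
  0 0 4 4 0
  0 0 0 0 0
  0 2 0 0 0
  0 0 0 0 0
  0 0 0 0 0

0 0 4 4 0
0 0 0 0 0
0 2 0 0 0
0 0 0 0 0
0 0 0 0 0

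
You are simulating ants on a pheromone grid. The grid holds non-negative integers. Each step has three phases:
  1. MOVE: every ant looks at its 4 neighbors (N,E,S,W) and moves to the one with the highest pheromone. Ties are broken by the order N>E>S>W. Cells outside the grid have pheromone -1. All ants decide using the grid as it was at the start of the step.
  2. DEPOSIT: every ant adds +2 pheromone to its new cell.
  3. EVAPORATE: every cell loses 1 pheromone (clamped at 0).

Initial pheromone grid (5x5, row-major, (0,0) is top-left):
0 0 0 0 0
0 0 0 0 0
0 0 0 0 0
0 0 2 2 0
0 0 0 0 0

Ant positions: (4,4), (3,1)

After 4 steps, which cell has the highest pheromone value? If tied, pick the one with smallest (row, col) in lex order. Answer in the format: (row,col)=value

Step 1: ant0:(4,4)->N->(3,4) | ant1:(3,1)->E->(3,2)
  grid max=3 at (3,2)
Step 2: ant0:(3,4)->W->(3,3) | ant1:(3,2)->E->(3,3)
  grid max=4 at (3,3)
Step 3: ant0:(3,3)->W->(3,2) | ant1:(3,3)->W->(3,2)
  grid max=5 at (3,2)
Step 4: ant0:(3,2)->E->(3,3) | ant1:(3,2)->E->(3,3)
  grid max=6 at (3,3)
Final grid:
  0 0 0 0 0
  0 0 0 0 0
  0 0 0 0 0
  0 0 4 6 0
  0 0 0 0 0
Max pheromone 6 at (3,3)

Answer: (3,3)=6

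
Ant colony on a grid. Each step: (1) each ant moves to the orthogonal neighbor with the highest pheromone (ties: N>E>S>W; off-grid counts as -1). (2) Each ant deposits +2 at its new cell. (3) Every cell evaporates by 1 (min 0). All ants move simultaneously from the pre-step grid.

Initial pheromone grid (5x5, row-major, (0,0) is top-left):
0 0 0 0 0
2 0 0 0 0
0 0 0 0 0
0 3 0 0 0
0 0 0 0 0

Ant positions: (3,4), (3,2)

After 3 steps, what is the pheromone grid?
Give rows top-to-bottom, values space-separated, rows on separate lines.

After step 1: ants at (2,4),(3,1)
  0 0 0 0 0
  1 0 0 0 0
  0 0 0 0 1
  0 4 0 0 0
  0 0 0 0 0
After step 2: ants at (1,4),(2,1)
  0 0 0 0 0
  0 0 0 0 1
  0 1 0 0 0
  0 3 0 0 0
  0 0 0 0 0
After step 3: ants at (0,4),(3,1)
  0 0 0 0 1
  0 0 0 0 0
  0 0 0 0 0
  0 4 0 0 0
  0 0 0 0 0

0 0 0 0 1
0 0 0 0 0
0 0 0 0 0
0 4 0 0 0
0 0 0 0 0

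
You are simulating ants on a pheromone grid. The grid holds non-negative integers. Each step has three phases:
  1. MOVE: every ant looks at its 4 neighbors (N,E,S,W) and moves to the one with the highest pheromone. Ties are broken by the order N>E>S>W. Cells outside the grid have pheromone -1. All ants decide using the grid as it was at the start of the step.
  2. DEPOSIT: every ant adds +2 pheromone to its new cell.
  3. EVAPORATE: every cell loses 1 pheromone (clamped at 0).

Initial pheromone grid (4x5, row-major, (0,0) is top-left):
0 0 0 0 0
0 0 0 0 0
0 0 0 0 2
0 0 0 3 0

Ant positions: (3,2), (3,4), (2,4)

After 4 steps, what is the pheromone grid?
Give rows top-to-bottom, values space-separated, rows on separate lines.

After step 1: ants at (3,3),(3,3),(1,4)
  0 0 0 0 0
  0 0 0 0 1
  0 0 0 0 1
  0 0 0 6 0
After step 2: ants at (2,3),(2,3),(2,4)
  0 0 0 0 0
  0 0 0 0 0
  0 0 0 3 2
  0 0 0 5 0
After step 3: ants at (3,3),(3,3),(2,3)
  0 0 0 0 0
  0 0 0 0 0
  0 0 0 4 1
  0 0 0 8 0
After step 4: ants at (2,3),(2,3),(3,3)
  0 0 0 0 0
  0 0 0 0 0
  0 0 0 7 0
  0 0 0 9 0

0 0 0 0 0
0 0 0 0 0
0 0 0 7 0
0 0 0 9 0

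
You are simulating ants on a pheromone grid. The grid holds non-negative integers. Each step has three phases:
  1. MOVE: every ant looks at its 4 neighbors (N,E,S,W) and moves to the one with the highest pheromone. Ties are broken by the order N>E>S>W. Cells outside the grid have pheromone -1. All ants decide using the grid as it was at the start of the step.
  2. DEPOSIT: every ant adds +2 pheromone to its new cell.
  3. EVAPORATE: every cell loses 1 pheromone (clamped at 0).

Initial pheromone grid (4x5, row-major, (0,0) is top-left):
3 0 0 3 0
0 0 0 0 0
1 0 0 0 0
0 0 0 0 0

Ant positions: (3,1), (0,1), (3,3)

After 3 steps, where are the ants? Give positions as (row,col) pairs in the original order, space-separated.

Step 1: ant0:(3,1)->N->(2,1) | ant1:(0,1)->W->(0,0) | ant2:(3,3)->N->(2,3)
  grid max=4 at (0,0)
Step 2: ant0:(2,1)->N->(1,1) | ant1:(0,0)->E->(0,1) | ant2:(2,3)->N->(1,3)
  grid max=3 at (0,0)
Step 3: ant0:(1,1)->N->(0,1) | ant1:(0,1)->W->(0,0) | ant2:(1,3)->N->(0,3)
  grid max=4 at (0,0)

(0,1) (0,0) (0,3)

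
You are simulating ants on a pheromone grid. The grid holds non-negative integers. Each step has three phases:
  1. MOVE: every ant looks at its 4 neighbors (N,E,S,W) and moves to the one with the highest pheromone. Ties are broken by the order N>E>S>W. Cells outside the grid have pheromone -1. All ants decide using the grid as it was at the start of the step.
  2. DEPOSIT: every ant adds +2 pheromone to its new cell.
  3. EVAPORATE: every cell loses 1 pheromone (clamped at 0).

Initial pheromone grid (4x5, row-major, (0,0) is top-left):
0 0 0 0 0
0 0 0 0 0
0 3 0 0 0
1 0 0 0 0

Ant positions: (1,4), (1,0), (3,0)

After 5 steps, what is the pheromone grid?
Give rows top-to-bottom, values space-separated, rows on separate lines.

After step 1: ants at (0,4),(0,0),(2,0)
  1 0 0 0 1
  0 0 0 0 0
  1 2 0 0 0
  0 0 0 0 0
After step 2: ants at (1,4),(0,1),(2,1)
  0 1 0 0 0
  0 0 0 0 1
  0 3 0 0 0
  0 0 0 0 0
After step 3: ants at (0,4),(0,2),(1,1)
  0 0 1 0 1
  0 1 0 0 0
  0 2 0 0 0
  0 0 0 0 0
After step 4: ants at (1,4),(0,3),(2,1)
  0 0 0 1 0
  0 0 0 0 1
  0 3 0 0 0
  0 0 0 0 0
After step 5: ants at (0,4),(0,4),(1,1)
  0 0 0 0 3
  0 1 0 0 0
  0 2 0 0 0
  0 0 0 0 0

0 0 0 0 3
0 1 0 0 0
0 2 0 0 0
0 0 0 0 0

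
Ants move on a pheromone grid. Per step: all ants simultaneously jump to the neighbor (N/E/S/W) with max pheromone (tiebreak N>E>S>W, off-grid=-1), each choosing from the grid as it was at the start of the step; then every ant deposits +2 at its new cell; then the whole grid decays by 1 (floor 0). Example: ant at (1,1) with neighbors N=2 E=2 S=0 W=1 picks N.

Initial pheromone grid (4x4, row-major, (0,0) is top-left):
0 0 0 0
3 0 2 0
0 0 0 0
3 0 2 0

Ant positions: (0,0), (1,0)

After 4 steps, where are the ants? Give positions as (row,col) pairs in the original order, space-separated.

Step 1: ant0:(0,0)->S->(1,0) | ant1:(1,0)->N->(0,0)
  grid max=4 at (1,0)
Step 2: ant0:(1,0)->N->(0,0) | ant1:(0,0)->S->(1,0)
  grid max=5 at (1,0)
Step 3: ant0:(0,0)->S->(1,0) | ant1:(1,0)->N->(0,0)
  grid max=6 at (1,0)
Step 4: ant0:(1,0)->N->(0,0) | ant1:(0,0)->S->(1,0)
  grid max=7 at (1,0)

(0,0) (1,0)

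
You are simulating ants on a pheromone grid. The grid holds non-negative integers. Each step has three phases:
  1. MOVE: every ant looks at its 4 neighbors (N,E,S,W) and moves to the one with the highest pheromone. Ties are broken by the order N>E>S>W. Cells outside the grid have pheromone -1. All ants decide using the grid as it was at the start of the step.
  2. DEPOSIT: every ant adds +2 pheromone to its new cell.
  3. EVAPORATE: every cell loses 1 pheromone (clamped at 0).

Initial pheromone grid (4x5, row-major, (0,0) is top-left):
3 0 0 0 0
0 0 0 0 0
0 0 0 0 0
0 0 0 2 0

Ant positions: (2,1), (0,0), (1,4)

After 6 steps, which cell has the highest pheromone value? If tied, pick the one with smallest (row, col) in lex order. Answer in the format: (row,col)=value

Answer: (0,0)=7

Derivation:
Step 1: ant0:(2,1)->N->(1,1) | ant1:(0,0)->E->(0,1) | ant2:(1,4)->N->(0,4)
  grid max=2 at (0,0)
Step 2: ant0:(1,1)->N->(0,1) | ant1:(0,1)->W->(0,0) | ant2:(0,4)->S->(1,4)
  grid max=3 at (0,0)
Step 3: ant0:(0,1)->W->(0,0) | ant1:(0,0)->E->(0,1) | ant2:(1,4)->N->(0,4)
  grid max=4 at (0,0)
Step 4: ant0:(0,0)->E->(0,1) | ant1:(0,1)->W->(0,0) | ant2:(0,4)->S->(1,4)
  grid max=5 at (0,0)
Step 5: ant0:(0,1)->W->(0,0) | ant1:(0,0)->E->(0,1) | ant2:(1,4)->N->(0,4)
  grid max=6 at (0,0)
Step 6: ant0:(0,0)->E->(0,1) | ant1:(0,1)->W->(0,0) | ant2:(0,4)->S->(1,4)
  grid max=7 at (0,0)
Final grid:
  7 6 0 0 0
  0 0 0 0 1
  0 0 0 0 0
  0 0 0 0 0
Max pheromone 7 at (0,0)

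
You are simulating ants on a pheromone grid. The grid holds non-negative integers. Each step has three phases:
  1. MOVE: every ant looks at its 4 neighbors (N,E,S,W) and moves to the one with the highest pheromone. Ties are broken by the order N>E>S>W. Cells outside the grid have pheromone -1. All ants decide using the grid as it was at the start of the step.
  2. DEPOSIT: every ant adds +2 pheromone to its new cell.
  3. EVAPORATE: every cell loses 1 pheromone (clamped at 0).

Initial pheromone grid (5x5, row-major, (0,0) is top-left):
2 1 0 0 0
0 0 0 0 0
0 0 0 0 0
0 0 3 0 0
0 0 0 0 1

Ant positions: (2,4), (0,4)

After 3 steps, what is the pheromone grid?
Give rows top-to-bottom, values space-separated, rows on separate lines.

After step 1: ants at (1,4),(1,4)
  1 0 0 0 0
  0 0 0 0 3
  0 0 0 0 0
  0 0 2 0 0
  0 0 0 0 0
After step 2: ants at (0,4),(0,4)
  0 0 0 0 3
  0 0 0 0 2
  0 0 0 0 0
  0 0 1 0 0
  0 0 0 0 0
After step 3: ants at (1,4),(1,4)
  0 0 0 0 2
  0 0 0 0 5
  0 0 0 0 0
  0 0 0 0 0
  0 0 0 0 0

0 0 0 0 2
0 0 0 0 5
0 0 0 0 0
0 0 0 0 0
0 0 0 0 0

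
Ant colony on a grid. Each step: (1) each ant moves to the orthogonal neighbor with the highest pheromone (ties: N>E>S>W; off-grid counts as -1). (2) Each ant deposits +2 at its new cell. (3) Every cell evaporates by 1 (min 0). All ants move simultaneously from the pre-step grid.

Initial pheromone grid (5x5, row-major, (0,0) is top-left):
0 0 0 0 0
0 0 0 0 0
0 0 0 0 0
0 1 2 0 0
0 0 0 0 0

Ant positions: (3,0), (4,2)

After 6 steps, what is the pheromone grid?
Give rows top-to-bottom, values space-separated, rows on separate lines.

After step 1: ants at (3,1),(3,2)
  0 0 0 0 0
  0 0 0 0 0
  0 0 0 0 0
  0 2 3 0 0
  0 0 0 0 0
After step 2: ants at (3,2),(3,1)
  0 0 0 0 0
  0 0 0 0 0
  0 0 0 0 0
  0 3 4 0 0
  0 0 0 0 0
After step 3: ants at (3,1),(3,2)
  0 0 0 0 0
  0 0 0 0 0
  0 0 0 0 0
  0 4 5 0 0
  0 0 0 0 0
After step 4: ants at (3,2),(3,1)
  0 0 0 0 0
  0 0 0 0 0
  0 0 0 0 0
  0 5 6 0 0
  0 0 0 0 0
After step 5: ants at (3,1),(3,2)
  0 0 0 0 0
  0 0 0 0 0
  0 0 0 0 0
  0 6 7 0 0
  0 0 0 0 0
After step 6: ants at (3,2),(3,1)
  0 0 0 0 0
  0 0 0 0 0
  0 0 0 0 0
  0 7 8 0 0
  0 0 0 0 0

0 0 0 0 0
0 0 0 0 0
0 0 0 0 0
0 7 8 0 0
0 0 0 0 0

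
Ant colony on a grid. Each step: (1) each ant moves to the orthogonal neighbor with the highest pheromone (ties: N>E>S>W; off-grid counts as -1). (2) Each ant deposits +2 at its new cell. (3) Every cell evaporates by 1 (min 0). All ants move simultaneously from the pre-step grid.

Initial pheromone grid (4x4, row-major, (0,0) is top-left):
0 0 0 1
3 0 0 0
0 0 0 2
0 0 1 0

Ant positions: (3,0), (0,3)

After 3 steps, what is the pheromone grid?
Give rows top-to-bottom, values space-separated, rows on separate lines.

After step 1: ants at (2,0),(1,3)
  0 0 0 0
  2 0 0 1
  1 0 0 1
  0 0 0 0
After step 2: ants at (1,0),(2,3)
  0 0 0 0
  3 0 0 0
  0 0 0 2
  0 0 0 0
After step 3: ants at (0,0),(1,3)
  1 0 0 0
  2 0 0 1
  0 0 0 1
  0 0 0 0

1 0 0 0
2 0 0 1
0 0 0 1
0 0 0 0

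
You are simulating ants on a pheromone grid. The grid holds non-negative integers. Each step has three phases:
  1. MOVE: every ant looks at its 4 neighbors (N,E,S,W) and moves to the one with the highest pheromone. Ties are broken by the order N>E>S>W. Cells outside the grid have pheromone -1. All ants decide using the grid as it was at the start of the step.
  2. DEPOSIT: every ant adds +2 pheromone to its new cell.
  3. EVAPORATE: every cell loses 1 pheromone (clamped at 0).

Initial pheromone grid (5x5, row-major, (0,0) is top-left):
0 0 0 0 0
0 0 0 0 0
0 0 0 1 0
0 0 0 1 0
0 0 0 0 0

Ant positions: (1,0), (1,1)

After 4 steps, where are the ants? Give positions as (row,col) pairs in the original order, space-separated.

Step 1: ant0:(1,0)->N->(0,0) | ant1:(1,1)->N->(0,1)
  grid max=1 at (0,0)
Step 2: ant0:(0,0)->E->(0,1) | ant1:(0,1)->W->(0,0)
  grid max=2 at (0,0)
Step 3: ant0:(0,1)->W->(0,0) | ant1:(0,0)->E->(0,1)
  grid max=3 at (0,0)
Step 4: ant0:(0,0)->E->(0,1) | ant1:(0,1)->W->(0,0)
  grid max=4 at (0,0)

(0,1) (0,0)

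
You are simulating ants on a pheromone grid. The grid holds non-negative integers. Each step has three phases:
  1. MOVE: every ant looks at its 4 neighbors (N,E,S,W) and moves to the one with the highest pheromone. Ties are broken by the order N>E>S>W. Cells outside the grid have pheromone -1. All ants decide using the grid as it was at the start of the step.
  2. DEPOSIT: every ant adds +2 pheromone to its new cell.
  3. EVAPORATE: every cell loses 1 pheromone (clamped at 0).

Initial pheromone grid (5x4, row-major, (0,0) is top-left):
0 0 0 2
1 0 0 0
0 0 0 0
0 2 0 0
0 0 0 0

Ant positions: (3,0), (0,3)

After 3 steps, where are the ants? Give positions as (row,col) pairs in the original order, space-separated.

Step 1: ant0:(3,0)->E->(3,1) | ant1:(0,3)->S->(1,3)
  grid max=3 at (3,1)
Step 2: ant0:(3,1)->N->(2,1) | ant1:(1,3)->N->(0,3)
  grid max=2 at (0,3)
Step 3: ant0:(2,1)->S->(3,1) | ant1:(0,3)->S->(1,3)
  grid max=3 at (3,1)

(3,1) (1,3)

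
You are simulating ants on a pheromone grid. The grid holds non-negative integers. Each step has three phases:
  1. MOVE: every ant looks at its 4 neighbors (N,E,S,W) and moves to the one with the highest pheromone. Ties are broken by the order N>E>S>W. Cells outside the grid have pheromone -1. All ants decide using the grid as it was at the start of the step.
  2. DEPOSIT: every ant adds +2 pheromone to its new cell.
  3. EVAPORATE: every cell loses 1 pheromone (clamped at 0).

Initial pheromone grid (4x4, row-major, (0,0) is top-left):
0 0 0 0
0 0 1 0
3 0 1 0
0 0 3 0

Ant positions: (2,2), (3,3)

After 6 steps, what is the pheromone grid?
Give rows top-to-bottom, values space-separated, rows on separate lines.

After step 1: ants at (3,2),(3,2)
  0 0 0 0
  0 0 0 0
  2 0 0 0
  0 0 6 0
After step 2: ants at (2,2),(2,2)
  0 0 0 0
  0 0 0 0
  1 0 3 0
  0 0 5 0
After step 3: ants at (3,2),(3,2)
  0 0 0 0
  0 0 0 0
  0 0 2 0
  0 0 8 0
After step 4: ants at (2,2),(2,2)
  0 0 0 0
  0 0 0 0
  0 0 5 0
  0 0 7 0
After step 5: ants at (3,2),(3,2)
  0 0 0 0
  0 0 0 0
  0 0 4 0
  0 0 10 0
After step 6: ants at (2,2),(2,2)
  0 0 0 0
  0 0 0 0
  0 0 7 0
  0 0 9 0

0 0 0 0
0 0 0 0
0 0 7 0
0 0 9 0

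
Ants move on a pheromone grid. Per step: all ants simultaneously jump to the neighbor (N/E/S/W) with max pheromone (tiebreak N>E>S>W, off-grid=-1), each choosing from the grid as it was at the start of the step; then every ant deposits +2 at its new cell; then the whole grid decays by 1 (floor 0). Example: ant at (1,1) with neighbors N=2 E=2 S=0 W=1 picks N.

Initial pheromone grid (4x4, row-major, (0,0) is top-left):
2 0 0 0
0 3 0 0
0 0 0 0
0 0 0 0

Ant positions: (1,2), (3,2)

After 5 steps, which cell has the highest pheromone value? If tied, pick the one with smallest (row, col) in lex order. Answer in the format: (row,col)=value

Answer: (1,1)=8

Derivation:
Step 1: ant0:(1,2)->W->(1,1) | ant1:(3,2)->N->(2,2)
  grid max=4 at (1,1)
Step 2: ant0:(1,1)->N->(0,1) | ant1:(2,2)->N->(1,2)
  grid max=3 at (1,1)
Step 3: ant0:(0,1)->S->(1,1) | ant1:(1,2)->W->(1,1)
  grid max=6 at (1,1)
Step 4: ant0:(1,1)->N->(0,1) | ant1:(1,1)->N->(0,1)
  grid max=5 at (1,1)
Step 5: ant0:(0,1)->S->(1,1) | ant1:(0,1)->S->(1,1)
  grid max=8 at (1,1)
Final grid:
  0 2 0 0
  0 8 0 0
  0 0 0 0
  0 0 0 0
Max pheromone 8 at (1,1)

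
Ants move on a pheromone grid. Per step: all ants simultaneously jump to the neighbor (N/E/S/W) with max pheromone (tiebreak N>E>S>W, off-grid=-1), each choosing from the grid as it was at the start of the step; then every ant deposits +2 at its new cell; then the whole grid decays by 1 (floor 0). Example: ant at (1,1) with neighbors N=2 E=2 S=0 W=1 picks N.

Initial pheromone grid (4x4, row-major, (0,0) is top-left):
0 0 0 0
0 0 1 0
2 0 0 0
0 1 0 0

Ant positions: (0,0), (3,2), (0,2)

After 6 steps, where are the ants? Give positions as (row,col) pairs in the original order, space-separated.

Step 1: ant0:(0,0)->E->(0,1) | ant1:(3,2)->W->(3,1) | ant2:(0,2)->S->(1,2)
  grid max=2 at (1,2)
Step 2: ant0:(0,1)->E->(0,2) | ant1:(3,1)->N->(2,1) | ant2:(1,2)->N->(0,2)
  grid max=3 at (0,2)
Step 3: ant0:(0,2)->S->(1,2) | ant1:(2,1)->S->(3,1) | ant2:(0,2)->S->(1,2)
  grid max=4 at (1,2)
Step 4: ant0:(1,2)->N->(0,2) | ant1:(3,1)->N->(2,1) | ant2:(1,2)->N->(0,2)
  grid max=5 at (0,2)
Step 5: ant0:(0,2)->S->(1,2) | ant1:(2,1)->S->(3,1) | ant2:(0,2)->S->(1,2)
  grid max=6 at (1,2)
Step 6: ant0:(1,2)->N->(0,2) | ant1:(3,1)->N->(2,1) | ant2:(1,2)->N->(0,2)
  grid max=7 at (0,2)

(0,2) (2,1) (0,2)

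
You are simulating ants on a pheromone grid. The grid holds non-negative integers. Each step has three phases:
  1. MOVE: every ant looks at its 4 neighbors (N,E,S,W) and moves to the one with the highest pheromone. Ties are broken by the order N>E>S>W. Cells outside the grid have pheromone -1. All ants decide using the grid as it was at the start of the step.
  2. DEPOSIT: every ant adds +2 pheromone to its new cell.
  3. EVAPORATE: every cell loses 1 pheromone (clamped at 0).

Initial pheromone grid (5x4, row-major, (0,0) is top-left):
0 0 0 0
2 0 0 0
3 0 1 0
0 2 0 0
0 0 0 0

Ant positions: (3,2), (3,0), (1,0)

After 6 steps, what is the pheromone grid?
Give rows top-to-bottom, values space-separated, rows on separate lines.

After step 1: ants at (3,1),(2,0),(2,0)
  0 0 0 0
  1 0 0 0
  6 0 0 0
  0 3 0 0
  0 0 0 0
After step 2: ants at (2,1),(1,0),(1,0)
  0 0 0 0
  4 0 0 0
  5 1 0 0
  0 2 0 0
  0 0 0 0
After step 3: ants at (2,0),(2,0),(2,0)
  0 0 0 0
  3 0 0 0
  10 0 0 0
  0 1 0 0
  0 0 0 0
After step 4: ants at (1,0),(1,0),(1,0)
  0 0 0 0
  8 0 0 0
  9 0 0 0
  0 0 0 0
  0 0 0 0
After step 5: ants at (2,0),(2,0),(2,0)
  0 0 0 0
  7 0 0 0
  14 0 0 0
  0 0 0 0
  0 0 0 0
After step 6: ants at (1,0),(1,0),(1,0)
  0 0 0 0
  12 0 0 0
  13 0 0 0
  0 0 0 0
  0 0 0 0

0 0 0 0
12 0 0 0
13 0 0 0
0 0 0 0
0 0 0 0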